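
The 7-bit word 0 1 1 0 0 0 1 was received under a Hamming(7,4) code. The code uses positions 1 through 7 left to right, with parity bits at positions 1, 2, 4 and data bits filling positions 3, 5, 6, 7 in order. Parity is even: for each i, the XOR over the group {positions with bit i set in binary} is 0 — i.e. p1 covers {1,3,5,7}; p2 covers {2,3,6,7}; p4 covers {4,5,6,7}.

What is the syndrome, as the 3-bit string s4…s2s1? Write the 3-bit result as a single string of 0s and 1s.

110

s1 (pos 1,3,5,7): 0⊕1⊕0⊕1 = 0
s2 (pos 2,3,6,7): 1⊕1⊕0⊕1 = 1
s4 (pos 4,5,6,7): 0⊕0⊕0⊕1 = 1
Syndrome s4…s1 = 110 → error at position 6.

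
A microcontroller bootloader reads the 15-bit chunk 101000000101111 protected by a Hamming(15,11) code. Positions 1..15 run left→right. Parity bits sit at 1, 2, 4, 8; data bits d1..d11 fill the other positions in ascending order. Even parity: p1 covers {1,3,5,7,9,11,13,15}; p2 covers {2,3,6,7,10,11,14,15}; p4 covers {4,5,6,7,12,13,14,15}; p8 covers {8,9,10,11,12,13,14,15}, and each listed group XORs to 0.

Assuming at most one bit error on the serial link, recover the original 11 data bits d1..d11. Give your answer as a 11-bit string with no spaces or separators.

10000101111

s1 (pos 1,3,5,7,9,11,13,15): 1⊕1⊕0⊕0⊕0⊕0⊕1⊕1 = 0
s2 (pos 2,3,6,7,10,11,14,15): 0⊕1⊕0⊕0⊕1⊕0⊕1⊕1 = 0
s4 (pos 4,5,6,7,12,13,14,15): 0⊕0⊕0⊕0⊕1⊕1⊕1⊕1 = 0
s8 (pos 8,9,10,11,12,13,14,15): 0⊕0⊕1⊕0⊕1⊕1⊕1⊕1 = 1
Syndrome s8…s1 = 1000 → error at position 8.
Flip position 8: 101000000101111 → 101000010101111
Read data bits from positions 3,5,6,7,9,10,11,12,13,14,15: 10000101111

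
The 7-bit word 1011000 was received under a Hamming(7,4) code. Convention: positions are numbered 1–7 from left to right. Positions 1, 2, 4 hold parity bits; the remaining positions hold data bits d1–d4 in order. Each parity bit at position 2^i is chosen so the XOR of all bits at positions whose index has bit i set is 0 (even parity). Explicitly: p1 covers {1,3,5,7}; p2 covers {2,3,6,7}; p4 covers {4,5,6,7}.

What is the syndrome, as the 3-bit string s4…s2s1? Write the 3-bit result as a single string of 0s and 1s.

s1 (pos 1,3,5,7): 1⊕1⊕0⊕0 = 0
s2 (pos 2,3,6,7): 0⊕1⊕0⊕0 = 1
s4 (pos 4,5,6,7): 1⊕0⊕0⊕0 = 1
Syndrome s4…s1 = 110 → error at position 6.

110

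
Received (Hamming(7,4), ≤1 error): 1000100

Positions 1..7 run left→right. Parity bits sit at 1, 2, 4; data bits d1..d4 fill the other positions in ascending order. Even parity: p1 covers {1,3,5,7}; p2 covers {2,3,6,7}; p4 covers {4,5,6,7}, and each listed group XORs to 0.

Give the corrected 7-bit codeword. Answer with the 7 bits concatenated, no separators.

1001100

s1 (pos 1,3,5,7): 1⊕0⊕1⊕0 = 0
s2 (pos 2,3,6,7): 0⊕0⊕0⊕0 = 0
s4 (pos 4,5,6,7): 0⊕1⊕0⊕0 = 1
Syndrome s4…s1 = 100 → error at position 4.
Flip position 4: 1000100 → 1001100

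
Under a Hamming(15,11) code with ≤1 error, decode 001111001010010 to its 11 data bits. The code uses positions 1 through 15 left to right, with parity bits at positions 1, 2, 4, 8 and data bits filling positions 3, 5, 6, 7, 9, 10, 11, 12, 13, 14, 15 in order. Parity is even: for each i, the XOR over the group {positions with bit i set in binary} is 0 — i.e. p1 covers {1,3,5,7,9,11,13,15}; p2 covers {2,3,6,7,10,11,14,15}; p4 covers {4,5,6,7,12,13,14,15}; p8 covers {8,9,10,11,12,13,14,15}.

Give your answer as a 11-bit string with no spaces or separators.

11101010010

s1 (pos 1,3,5,7,9,11,13,15): 0⊕1⊕1⊕0⊕1⊕1⊕0⊕0 = 0
s2 (pos 2,3,6,7,10,11,14,15): 0⊕1⊕1⊕0⊕0⊕1⊕1⊕0 = 0
s4 (pos 4,5,6,7,12,13,14,15): 1⊕1⊕1⊕0⊕0⊕0⊕1⊕0 = 0
s8 (pos 8,9,10,11,12,13,14,15): 0⊕1⊕0⊕1⊕0⊕0⊕1⊕0 = 1
Syndrome s8…s1 = 1000 → error at position 8.
Flip position 8: 001111001010010 → 001111011010010
Read data bits from positions 3,5,6,7,9,10,11,12,13,14,15: 11101010010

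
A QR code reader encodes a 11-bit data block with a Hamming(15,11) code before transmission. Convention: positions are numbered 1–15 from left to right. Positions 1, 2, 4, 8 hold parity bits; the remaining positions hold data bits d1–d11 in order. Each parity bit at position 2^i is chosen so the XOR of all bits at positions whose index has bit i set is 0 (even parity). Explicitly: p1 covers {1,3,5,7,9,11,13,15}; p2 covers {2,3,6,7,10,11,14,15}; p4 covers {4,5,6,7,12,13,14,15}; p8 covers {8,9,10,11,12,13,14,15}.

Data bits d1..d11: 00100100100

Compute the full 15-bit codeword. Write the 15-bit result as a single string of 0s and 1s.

Place data at non-parity positions: p1 p2 0 p4 0 1 0 p8 0 1 0 0 1 0 0
p1 (pos 1,3,5,7,9,11,13,15): XOR of data positions = 0⊕0⊕0⊕0⊕0⊕1⊕0 = 1
p2 (pos 2,3,6,7,10,11,14,15): XOR of data positions = 0⊕1⊕0⊕1⊕0⊕0⊕0 = 0
p4 (pos 4,5,6,7,12,13,14,15): XOR of data positions = 0⊕1⊕0⊕0⊕1⊕0⊕0 = 0
p8 (pos 8,9,10,11,12,13,14,15): XOR of data positions = 0⊕1⊕0⊕0⊕1⊕0⊕0 = 0
Codeword: 100001000100100

100001000100100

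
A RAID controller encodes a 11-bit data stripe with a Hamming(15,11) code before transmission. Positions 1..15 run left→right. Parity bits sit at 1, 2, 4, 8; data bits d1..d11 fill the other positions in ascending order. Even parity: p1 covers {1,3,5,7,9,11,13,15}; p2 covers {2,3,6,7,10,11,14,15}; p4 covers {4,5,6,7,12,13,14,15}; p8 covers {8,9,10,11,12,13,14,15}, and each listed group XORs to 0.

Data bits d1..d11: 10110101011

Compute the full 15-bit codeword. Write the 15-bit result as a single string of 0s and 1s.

101101100101011

Place data at non-parity positions: p1 p2 1 p4 0 1 1 p8 0 1 0 1 0 1 1
p1 (pos 1,3,5,7,9,11,13,15): XOR of data positions = 1⊕0⊕1⊕0⊕0⊕0⊕1 = 1
p2 (pos 2,3,6,7,10,11,14,15): XOR of data positions = 1⊕1⊕1⊕1⊕0⊕1⊕1 = 0
p4 (pos 4,5,6,7,12,13,14,15): XOR of data positions = 0⊕1⊕1⊕1⊕0⊕1⊕1 = 1
p8 (pos 8,9,10,11,12,13,14,15): XOR of data positions = 0⊕1⊕0⊕1⊕0⊕1⊕1 = 0
Codeword: 101101100101011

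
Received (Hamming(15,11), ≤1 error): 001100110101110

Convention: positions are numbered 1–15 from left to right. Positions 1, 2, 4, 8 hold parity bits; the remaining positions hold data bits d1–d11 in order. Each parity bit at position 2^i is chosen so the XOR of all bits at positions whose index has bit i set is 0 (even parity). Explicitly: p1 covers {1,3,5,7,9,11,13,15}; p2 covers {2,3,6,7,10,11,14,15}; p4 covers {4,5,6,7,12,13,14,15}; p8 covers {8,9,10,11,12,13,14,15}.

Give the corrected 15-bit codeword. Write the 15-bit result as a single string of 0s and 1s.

001100110101010

s1 (pos 1,3,5,7,9,11,13,15): 0⊕1⊕0⊕1⊕0⊕0⊕1⊕0 = 1
s2 (pos 2,3,6,7,10,11,14,15): 0⊕1⊕0⊕1⊕1⊕0⊕1⊕0 = 0
s4 (pos 4,5,6,7,12,13,14,15): 1⊕0⊕0⊕1⊕1⊕1⊕1⊕0 = 1
s8 (pos 8,9,10,11,12,13,14,15): 1⊕0⊕1⊕0⊕1⊕1⊕1⊕0 = 1
Syndrome s8…s1 = 1101 → error at position 13.
Flip position 13: 001100110101110 → 001100110101010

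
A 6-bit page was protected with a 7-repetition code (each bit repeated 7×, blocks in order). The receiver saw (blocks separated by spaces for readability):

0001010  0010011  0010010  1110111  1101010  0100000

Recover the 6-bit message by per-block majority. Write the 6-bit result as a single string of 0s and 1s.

Block 1 (0001010): 2 ones → 0
Block 2 (0010011): 3 ones → 0
Block 3 (0010010): 2 ones → 0
Block 4 (1110111): 6 ones → 1
Block 5 (1101010): 4 ones → 1
Block 6 (0100000): 1 one → 0

000110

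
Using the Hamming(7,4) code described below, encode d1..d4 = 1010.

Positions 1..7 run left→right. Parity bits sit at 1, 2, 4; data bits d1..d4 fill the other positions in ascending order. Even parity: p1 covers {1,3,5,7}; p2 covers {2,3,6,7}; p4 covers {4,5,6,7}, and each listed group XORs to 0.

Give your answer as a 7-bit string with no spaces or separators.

1011010

Place data at non-parity positions: p1 p2 1 p4 0 1 0
p1 (pos 1,3,5,7): XOR of data positions = 1⊕0⊕0 = 1
p2 (pos 2,3,6,7): XOR of data positions = 1⊕1⊕0 = 0
p4 (pos 4,5,6,7): XOR of data positions = 0⊕1⊕0 = 1
Codeword: 1011010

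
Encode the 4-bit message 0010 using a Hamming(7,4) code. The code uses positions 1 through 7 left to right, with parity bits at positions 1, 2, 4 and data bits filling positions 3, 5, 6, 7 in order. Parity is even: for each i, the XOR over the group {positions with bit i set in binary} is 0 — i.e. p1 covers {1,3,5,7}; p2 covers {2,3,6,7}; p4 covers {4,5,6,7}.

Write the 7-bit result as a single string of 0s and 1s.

0101010

Place data at non-parity positions: p1 p2 0 p4 0 1 0
p1 (pos 1,3,5,7): XOR of data positions = 0⊕0⊕0 = 0
p2 (pos 2,3,6,7): XOR of data positions = 0⊕1⊕0 = 1
p4 (pos 4,5,6,7): XOR of data positions = 0⊕1⊕0 = 1
Codeword: 0101010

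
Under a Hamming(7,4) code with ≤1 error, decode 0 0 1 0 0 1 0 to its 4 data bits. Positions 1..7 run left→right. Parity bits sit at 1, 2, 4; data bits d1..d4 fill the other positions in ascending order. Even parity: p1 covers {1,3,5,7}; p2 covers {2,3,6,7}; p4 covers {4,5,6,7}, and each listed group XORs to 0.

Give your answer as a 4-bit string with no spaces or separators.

1110

s1 (pos 1,3,5,7): 0⊕1⊕0⊕0 = 1
s2 (pos 2,3,6,7): 0⊕1⊕1⊕0 = 0
s4 (pos 4,5,6,7): 0⊕0⊕1⊕0 = 1
Syndrome s4…s1 = 101 → error at position 5.
Flip position 5: 0010010 → 0010110
Read data bits from positions 3,5,6,7: 1110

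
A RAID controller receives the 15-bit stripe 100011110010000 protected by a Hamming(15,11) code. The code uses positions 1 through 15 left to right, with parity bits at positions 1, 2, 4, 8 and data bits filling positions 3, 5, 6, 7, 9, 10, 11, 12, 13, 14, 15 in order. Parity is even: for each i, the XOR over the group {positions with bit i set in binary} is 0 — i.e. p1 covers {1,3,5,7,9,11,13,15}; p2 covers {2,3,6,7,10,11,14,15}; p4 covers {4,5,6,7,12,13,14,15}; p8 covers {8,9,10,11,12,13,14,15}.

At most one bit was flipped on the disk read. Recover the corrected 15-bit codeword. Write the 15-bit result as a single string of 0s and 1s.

s1 (pos 1,3,5,7,9,11,13,15): 1⊕0⊕1⊕1⊕0⊕1⊕0⊕0 = 0
s2 (pos 2,3,6,7,10,11,14,15): 0⊕0⊕1⊕1⊕0⊕1⊕0⊕0 = 1
s4 (pos 4,5,6,7,12,13,14,15): 0⊕1⊕1⊕1⊕0⊕0⊕0⊕0 = 1
s8 (pos 8,9,10,11,12,13,14,15): 1⊕0⊕0⊕1⊕0⊕0⊕0⊕0 = 0
Syndrome s8…s1 = 0110 → error at position 6.
Flip position 6: 100011110010000 → 100010110010000

100010110010000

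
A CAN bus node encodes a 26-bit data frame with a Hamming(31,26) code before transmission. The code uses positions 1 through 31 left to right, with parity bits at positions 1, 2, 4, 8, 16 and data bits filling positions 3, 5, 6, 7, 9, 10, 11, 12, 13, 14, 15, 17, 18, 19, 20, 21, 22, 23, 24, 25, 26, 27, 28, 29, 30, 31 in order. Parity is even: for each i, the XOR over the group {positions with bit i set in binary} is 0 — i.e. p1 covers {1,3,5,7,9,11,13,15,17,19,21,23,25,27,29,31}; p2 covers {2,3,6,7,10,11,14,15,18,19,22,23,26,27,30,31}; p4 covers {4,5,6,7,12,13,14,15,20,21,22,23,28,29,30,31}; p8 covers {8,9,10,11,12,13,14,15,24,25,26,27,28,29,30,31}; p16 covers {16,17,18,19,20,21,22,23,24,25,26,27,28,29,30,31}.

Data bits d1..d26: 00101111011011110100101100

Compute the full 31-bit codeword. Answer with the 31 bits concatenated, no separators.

Place data at non-parity positions: p1 p2 0 p4 0 1 0 p8 1 1 1 1 0 1 1 p16 0 1 1 1 1 0 1 0 0 1 0 1 1 0 0
p1 (pos 1,3,5,7,9,11,13,15,17,19,21,23,25,27,29,31): XOR of data positions = 0⊕0⊕0⊕1⊕1⊕0⊕1⊕0⊕1⊕1⊕1⊕0⊕0⊕1⊕0 = 1
p2 (pos 2,3,6,7,10,11,14,15,18,19,22,23,26,27,30,31): XOR of data positions = 0⊕1⊕0⊕1⊕1⊕1⊕1⊕1⊕1⊕0⊕1⊕1⊕0⊕0⊕0 = 1
p4 (pos 4,5,6,7,12,13,14,15,20,21,22,23,28,29,30,31): XOR of data positions = 0⊕1⊕0⊕1⊕0⊕1⊕1⊕1⊕1⊕0⊕1⊕1⊕1⊕0⊕0 = 1
p8 (pos 8,9,10,11,12,13,14,15,24,25,26,27,28,29,30,31): XOR of data positions = 1⊕1⊕1⊕1⊕0⊕1⊕1⊕0⊕0⊕1⊕0⊕1⊕1⊕0⊕0 = 1
p16 (pos 16,17,18,19,20,21,22,23,24,25,26,27,28,29,30,31): XOR of data positions = 0⊕1⊕1⊕1⊕1⊕0⊕1⊕0⊕0⊕1⊕0⊕1⊕1⊕0⊕0 = 0
Codeword: 1101010111110110011110100101100

1101010111110110011110100101100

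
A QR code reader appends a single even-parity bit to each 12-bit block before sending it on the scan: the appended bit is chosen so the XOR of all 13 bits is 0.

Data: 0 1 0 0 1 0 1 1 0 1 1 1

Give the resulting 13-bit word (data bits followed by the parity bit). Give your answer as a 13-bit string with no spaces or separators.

0100101101111

XOR of the 12 data bits: 0⊕1⊕0⊕0⊕1⊕0⊕1⊕1⊕0⊕1⊕1⊕1 = 1
Parity bit = 1 (so all 13 bits XOR to 0).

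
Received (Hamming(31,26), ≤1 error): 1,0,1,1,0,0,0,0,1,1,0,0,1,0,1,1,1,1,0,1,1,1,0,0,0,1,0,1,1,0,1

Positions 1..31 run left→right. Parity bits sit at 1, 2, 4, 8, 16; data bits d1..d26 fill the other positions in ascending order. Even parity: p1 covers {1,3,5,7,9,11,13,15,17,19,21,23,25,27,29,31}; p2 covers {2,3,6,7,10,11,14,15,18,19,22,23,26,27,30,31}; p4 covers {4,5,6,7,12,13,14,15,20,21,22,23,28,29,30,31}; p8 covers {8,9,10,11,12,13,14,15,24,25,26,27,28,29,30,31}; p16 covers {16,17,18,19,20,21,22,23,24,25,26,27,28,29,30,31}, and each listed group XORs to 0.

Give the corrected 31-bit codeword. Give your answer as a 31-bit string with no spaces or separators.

1011001011001011110111000101101

s1 (pos 1,3,5,7,9,11,13,15,17,19,21,23,25,27,29,31): 1⊕1⊕0⊕0⊕1⊕0⊕1⊕1⊕1⊕0⊕1⊕0⊕0⊕0⊕1⊕1 = 1
s2 (pos 2,3,6,7,10,11,14,15,18,19,22,23,26,27,30,31): 0⊕1⊕0⊕0⊕1⊕0⊕0⊕1⊕1⊕0⊕1⊕0⊕1⊕0⊕0⊕1 = 1
s4 (pos 4,5,6,7,12,13,14,15,20,21,22,23,28,29,30,31): 1⊕0⊕0⊕0⊕0⊕1⊕0⊕1⊕1⊕1⊕1⊕0⊕1⊕1⊕0⊕1 = 1
s8 (pos 8,9,10,11,12,13,14,15,24,25,26,27,28,29,30,31): 0⊕1⊕1⊕0⊕0⊕1⊕0⊕1⊕0⊕0⊕1⊕0⊕1⊕1⊕0⊕1 = 0
s16 (pos 16,17,18,19,20,21,22,23,24,25,26,27,28,29,30,31): 1⊕1⊕1⊕0⊕1⊕1⊕1⊕0⊕0⊕0⊕1⊕0⊕1⊕1⊕0⊕1 = 0
Syndrome s16…s1 = 00111 → error at position 7.
Flip position 7: 1011000011001011110111000101101 → 1011001011001011110111000101101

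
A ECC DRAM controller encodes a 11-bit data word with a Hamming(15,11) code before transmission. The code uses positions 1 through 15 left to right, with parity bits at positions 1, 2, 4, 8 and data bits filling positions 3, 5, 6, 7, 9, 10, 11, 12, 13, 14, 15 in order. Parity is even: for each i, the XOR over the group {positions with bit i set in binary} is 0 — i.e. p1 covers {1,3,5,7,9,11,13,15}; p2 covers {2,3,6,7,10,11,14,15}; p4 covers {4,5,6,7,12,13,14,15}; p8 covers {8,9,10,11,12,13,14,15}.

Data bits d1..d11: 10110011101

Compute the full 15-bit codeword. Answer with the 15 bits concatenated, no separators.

111101100011101

Place data at non-parity positions: p1 p2 1 p4 0 1 1 p8 0 0 1 1 1 0 1
p1 (pos 1,3,5,7,9,11,13,15): XOR of data positions = 1⊕0⊕1⊕0⊕1⊕1⊕1 = 1
p2 (pos 2,3,6,7,10,11,14,15): XOR of data positions = 1⊕1⊕1⊕0⊕1⊕0⊕1 = 1
p4 (pos 4,5,6,7,12,13,14,15): XOR of data positions = 0⊕1⊕1⊕1⊕1⊕0⊕1 = 1
p8 (pos 8,9,10,11,12,13,14,15): XOR of data positions = 0⊕0⊕1⊕1⊕1⊕0⊕1 = 0
Codeword: 111101100011101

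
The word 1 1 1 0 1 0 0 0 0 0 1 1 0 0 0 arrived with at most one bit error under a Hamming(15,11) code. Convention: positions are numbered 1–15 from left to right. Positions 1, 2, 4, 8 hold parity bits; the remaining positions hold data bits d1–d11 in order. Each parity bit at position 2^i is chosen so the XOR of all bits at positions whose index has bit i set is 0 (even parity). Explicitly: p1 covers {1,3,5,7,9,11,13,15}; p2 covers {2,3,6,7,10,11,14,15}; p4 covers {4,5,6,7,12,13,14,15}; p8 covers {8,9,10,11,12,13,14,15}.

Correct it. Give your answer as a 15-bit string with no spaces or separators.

101010000011000

s1 (pos 1,3,5,7,9,11,13,15): 1⊕1⊕1⊕0⊕0⊕1⊕0⊕0 = 0
s2 (pos 2,3,6,7,10,11,14,15): 1⊕1⊕0⊕0⊕0⊕1⊕0⊕0 = 1
s4 (pos 4,5,6,7,12,13,14,15): 0⊕1⊕0⊕0⊕1⊕0⊕0⊕0 = 0
s8 (pos 8,9,10,11,12,13,14,15): 0⊕0⊕0⊕1⊕1⊕0⊕0⊕0 = 0
Syndrome s8…s1 = 0010 → error at position 2.
Flip position 2: 111010000011000 → 101010000011000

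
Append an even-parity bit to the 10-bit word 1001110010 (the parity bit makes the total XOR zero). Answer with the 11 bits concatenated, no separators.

10011100101

XOR of the 10 data bits: 1⊕0⊕0⊕1⊕1⊕1⊕0⊕0⊕1⊕0 = 1
Parity bit = 1 (so all 11 bits XOR to 0).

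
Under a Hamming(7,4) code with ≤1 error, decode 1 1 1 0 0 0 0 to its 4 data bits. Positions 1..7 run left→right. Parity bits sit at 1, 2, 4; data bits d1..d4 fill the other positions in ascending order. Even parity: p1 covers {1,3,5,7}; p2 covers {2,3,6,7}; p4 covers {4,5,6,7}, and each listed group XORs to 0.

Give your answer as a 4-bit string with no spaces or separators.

s1 (pos 1,3,5,7): 1⊕1⊕0⊕0 = 0
s2 (pos 2,3,6,7): 1⊕1⊕0⊕0 = 0
s4 (pos 4,5,6,7): 0⊕0⊕0⊕0 = 0
Syndrome s4…s1 = 000 → no error.
Read data bits from positions 3,5,6,7: 1000

1000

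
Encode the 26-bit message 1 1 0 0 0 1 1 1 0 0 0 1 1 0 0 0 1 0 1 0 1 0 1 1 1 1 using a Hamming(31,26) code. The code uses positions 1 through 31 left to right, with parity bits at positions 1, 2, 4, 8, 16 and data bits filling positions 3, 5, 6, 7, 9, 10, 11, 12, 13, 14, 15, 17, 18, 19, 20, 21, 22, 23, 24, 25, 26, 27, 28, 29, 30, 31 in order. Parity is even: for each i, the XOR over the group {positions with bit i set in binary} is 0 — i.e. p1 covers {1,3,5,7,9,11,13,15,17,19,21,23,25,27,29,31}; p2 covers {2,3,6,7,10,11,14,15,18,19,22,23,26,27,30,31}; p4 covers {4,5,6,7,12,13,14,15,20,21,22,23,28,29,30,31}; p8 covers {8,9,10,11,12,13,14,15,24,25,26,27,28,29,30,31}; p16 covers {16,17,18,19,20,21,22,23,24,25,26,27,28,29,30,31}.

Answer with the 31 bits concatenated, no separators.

0011100101110001110001010101111

Place data at non-parity positions: p1 p2 1 p4 1 0 0 p8 0 1 1 1 0 0 0 p16 1 1 0 0 0 1 0 1 0 1 0 1 1 1 1
p1 (pos 1,3,5,7,9,11,13,15,17,19,21,23,25,27,29,31): XOR of data positions = 1⊕1⊕0⊕0⊕1⊕0⊕0⊕1⊕0⊕0⊕0⊕0⊕0⊕1⊕1 = 0
p2 (pos 2,3,6,7,10,11,14,15,18,19,22,23,26,27,30,31): XOR of data positions = 1⊕0⊕0⊕1⊕1⊕0⊕0⊕1⊕0⊕1⊕0⊕1⊕0⊕1⊕1 = 0
p4 (pos 4,5,6,7,12,13,14,15,20,21,22,23,28,29,30,31): XOR of data positions = 1⊕0⊕0⊕1⊕0⊕0⊕0⊕0⊕0⊕1⊕0⊕1⊕1⊕1⊕1 = 1
p8 (pos 8,9,10,11,12,13,14,15,24,25,26,27,28,29,30,31): XOR of data positions = 0⊕1⊕1⊕1⊕0⊕0⊕0⊕1⊕0⊕1⊕0⊕1⊕1⊕1⊕1 = 1
p16 (pos 16,17,18,19,20,21,22,23,24,25,26,27,28,29,30,31): XOR of data positions = 1⊕1⊕0⊕0⊕0⊕1⊕0⊕1⊕0⊕1⊕0⊕1⊕1⊕1⊕1 = 1
Codeword: 0011100101110001110001010101111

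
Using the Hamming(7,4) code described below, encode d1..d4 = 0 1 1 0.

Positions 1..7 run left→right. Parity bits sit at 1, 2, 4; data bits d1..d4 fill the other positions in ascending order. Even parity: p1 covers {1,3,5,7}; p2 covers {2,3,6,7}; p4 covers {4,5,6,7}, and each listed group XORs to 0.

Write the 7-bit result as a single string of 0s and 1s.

Place data at non-parity positions: p1 p2 0 p4 1 1 0
p1 (pos 1,3,5,7): XOR of data positions = 0⊕1⊕0 = 1
p2 (pos 2,3,6,7): XOR of data positions = 0⊕1⊕0 = 1
p4 (pos 4,5,6,7): XOR of data positions = 1⊕1⊕0 = 0
Codeword: 1100110

1100110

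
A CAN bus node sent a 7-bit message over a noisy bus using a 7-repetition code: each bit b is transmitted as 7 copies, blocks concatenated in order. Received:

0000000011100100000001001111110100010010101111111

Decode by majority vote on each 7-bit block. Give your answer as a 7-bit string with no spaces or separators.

Block 1 (0000000): 0 ones → 0
Block 2 (0111001): 4 ones → 1
Block 3 (0000000): 0 ones → 0
Block 4 (1001111): 5 ones → 1
Block 5 (1101000): 3 ones → 0
Block 6 (1001010): 3 ones → 0
Block 7 (1111111): 7 ones → 1

0101001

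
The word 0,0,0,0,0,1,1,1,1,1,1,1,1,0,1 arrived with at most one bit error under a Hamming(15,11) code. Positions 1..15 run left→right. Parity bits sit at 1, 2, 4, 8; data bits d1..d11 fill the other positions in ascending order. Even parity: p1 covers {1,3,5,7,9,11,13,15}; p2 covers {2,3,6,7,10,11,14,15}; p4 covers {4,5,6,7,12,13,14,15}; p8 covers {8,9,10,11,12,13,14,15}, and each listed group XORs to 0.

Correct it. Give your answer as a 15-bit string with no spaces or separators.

000001111111100

s1 (pos 1,3,5,7,9,11,13,15): 0⊕0⊕0⊕1⊕1⊕1⊕1⊕1 = 1
s2 (pos 2,3,6,7,10,11,14,15): 0⊕0⊕1⊕1⊕1⊕1⊕0⊕1 = 1
s4 (pos 4,5,6,7,12,13,14,15): 0⊕0⊕1⊕1⊕1⊕1⊕0⊕1 = 1
s8 (pos 8,9,10,11,12,13,14,15): 1⊕1⊕1⊕1⊕1⊕1⊕0⊕1 = 1
Syndrome s8…s1 = 1111 → error at position 15.
Flip position 15: 000001111111101 → 000001111111100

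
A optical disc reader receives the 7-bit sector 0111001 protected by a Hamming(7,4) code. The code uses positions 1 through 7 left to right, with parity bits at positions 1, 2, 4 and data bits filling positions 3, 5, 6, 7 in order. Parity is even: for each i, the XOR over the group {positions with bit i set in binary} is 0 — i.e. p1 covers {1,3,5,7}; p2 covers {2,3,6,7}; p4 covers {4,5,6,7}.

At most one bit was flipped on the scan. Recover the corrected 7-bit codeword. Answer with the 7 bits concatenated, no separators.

0011001

s1 (pos 1,3,5,7): 0⊕1⊕0⊕1 = 0
s2 (pos 2,3,6,7): 1⊕1⊕0⊕1 = 1
s4 (pos 4,5,6,7): 1⊕0⊕0⊕1 = 0
Syndrome s4…s1 = 010 → error at position 2.
Flip position 2: 0111001 → 0011001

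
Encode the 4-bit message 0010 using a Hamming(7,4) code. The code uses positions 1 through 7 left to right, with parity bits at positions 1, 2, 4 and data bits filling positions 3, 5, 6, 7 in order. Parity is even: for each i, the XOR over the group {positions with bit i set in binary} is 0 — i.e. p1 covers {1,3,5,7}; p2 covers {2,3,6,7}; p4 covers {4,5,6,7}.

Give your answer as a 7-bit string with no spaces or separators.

0101010

Place data at non-parity positions: p1 p2 0 p4 0 1 0
p1 (pos 1,3,5,7): XOR of data positions = 0⊕0⊕0 = 0
p2 (pos 2,3,6,7): XOR of data positions = 0⊕1⊕0 = 1
p4 (pos 4,5,6,7): XOR of data positions = 0⊕1⊕0 = 1
Codeword: 0101010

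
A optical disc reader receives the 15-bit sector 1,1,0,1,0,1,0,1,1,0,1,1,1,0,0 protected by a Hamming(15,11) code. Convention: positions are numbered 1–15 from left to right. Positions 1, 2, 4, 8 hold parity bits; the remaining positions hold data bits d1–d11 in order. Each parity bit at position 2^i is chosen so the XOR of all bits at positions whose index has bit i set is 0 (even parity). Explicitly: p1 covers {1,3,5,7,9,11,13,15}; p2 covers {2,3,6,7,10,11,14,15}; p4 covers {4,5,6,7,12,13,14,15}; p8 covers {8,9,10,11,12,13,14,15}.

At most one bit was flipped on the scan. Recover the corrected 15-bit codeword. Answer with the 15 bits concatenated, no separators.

s1 (pos 1,3,5,7,9,11,13,15): 1⊕0⊕0⊕0⊕1⊕1⊕1⊕0 = 0
s2 (pos 2,3,6,7,10,11,14,15): 1⊕0⊕1⊕0⊕0⊕1⊕0⊕0 = 1
s4 (pos 4,5,6,7,12,13,14,15): 1⊕0⊕1⊕0⊕1⊕1⊕0⊕0 = 0
s8 (pos 8,9,10,11,12,13,14,15): 1⊕1⊕0⊕1⊕1⊕1⊕0⊕0 = 1
Syndrome s8…s1 = 1010 → error at position 10.
Flip position 10: 110101011011100 → 110101011111100

110101011111100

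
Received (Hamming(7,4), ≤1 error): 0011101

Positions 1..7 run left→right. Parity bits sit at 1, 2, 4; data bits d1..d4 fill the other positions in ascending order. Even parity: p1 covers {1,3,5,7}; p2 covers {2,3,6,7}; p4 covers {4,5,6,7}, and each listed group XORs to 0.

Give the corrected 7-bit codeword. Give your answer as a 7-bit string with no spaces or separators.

0011001

s1 (pos 1,3,5,7): 0⊕1⊕1⊕1 = 1
s2 (pos 2,3,6,7): 0⊕1⊕0⊕1 = 0
s4 (pos 4,5,6,7): 1⊕1⊕0⊕1 = 1
Syndrome s4…s1 = 101 → error at position 5.
Flip position 5: 0011101 → 0011001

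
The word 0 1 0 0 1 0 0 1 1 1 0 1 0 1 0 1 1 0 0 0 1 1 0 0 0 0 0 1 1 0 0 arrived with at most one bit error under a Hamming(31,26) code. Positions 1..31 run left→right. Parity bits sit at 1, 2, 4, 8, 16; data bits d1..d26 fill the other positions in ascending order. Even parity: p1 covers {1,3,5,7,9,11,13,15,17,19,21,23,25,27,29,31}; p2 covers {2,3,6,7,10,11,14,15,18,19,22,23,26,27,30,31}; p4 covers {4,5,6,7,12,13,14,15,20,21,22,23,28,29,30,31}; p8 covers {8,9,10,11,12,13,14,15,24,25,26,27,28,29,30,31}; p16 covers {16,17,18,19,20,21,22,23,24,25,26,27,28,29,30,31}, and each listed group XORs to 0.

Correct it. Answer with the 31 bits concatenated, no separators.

0100100111011101100011000001100

s1 (pos 1,3,5,7,9,11,13,15,17,19,21,23,25,27,29,31): 0⊕0⊕1⊕0⊕1⊕0⊕0⊕0⊕1⊕0⊕1⊕0⊕0⊕0⊕1⊕0 = 1
s2 (pos 2,3,6,7,10,11,14,15,18,19,22,23,26,27,30,31): 1⊕0⊕0⊕0⊕1⊕0⊕1⊕0⊕0⊕0⊕1⊕0⊕0⊕0⊕0⊕0 = 0
s4 (pos 4,5,6,7,12,13,14,15,20,21,22,23,28,29,30,31): 0⊕1⊕0⊕0⊕1⊕0⊕1⊕0⊕0⊕1⊕1⊕0⊕1⊕1⊕0⊕0 = 1
s8 (pos 8,9,10,11,12,13,14,15,24,25,26,27,28,29,30,31): 1⊕1⊕1⊕0⊕1⊕0⊕1⊕0⊕0⊕0⊕0⊕0⊕1⊕1⊕0⊕0 = 1
s16 (pos 16,17,18,19,20,21,22,23,24,25,26,27,28,29,30,31): 1⊕1⊕0⊕0⊕0⊕1⊕1⊕0⊕0⊕0⊕0⊕0⊕1⊕1⊕0⊕0 = 0
Syndrome s16…s1 = 01101 → error at position 13.
Flip position 13: 0100100111010101100011000001100 → 0100100111011101100011000001100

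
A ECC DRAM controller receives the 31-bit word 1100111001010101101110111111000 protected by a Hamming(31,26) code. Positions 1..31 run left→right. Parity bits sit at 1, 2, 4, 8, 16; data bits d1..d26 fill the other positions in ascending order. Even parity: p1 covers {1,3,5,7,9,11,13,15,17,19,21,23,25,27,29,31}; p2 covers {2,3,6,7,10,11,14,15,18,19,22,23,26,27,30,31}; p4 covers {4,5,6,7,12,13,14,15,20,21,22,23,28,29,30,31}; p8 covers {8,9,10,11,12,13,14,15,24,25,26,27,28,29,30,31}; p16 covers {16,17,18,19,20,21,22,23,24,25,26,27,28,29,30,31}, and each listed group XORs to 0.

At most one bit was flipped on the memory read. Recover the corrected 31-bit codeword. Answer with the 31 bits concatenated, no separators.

s1 (pos 1,3,5,7,9,11,13,15,17,19,21,23,25,27,29,31): 1⊕0⊕1⊕1⊕0⊕0⊕0⊕0⊕1⊕1⊕1⊕1⊕1⊕1⊕0⊕0 = 1
s2 (pos 2,3,6,7,10,11,14,15,18,19,22,23,26,27,30,31): 1⊕0⊕1⊕1⊕1⊕0⊕1⊕0⊕0⊕1⊕0⊕1⊕1⊕1⊕0⊕0 = 1
s4 (pos 4,5,6,7,12,13,14,15,20,21,22,23,28,29,30,31): 0⊕1⊕1⊕1⊕1⊕0⊕1⊕0⊕1⊕1⊕0⊕1⊕1⊕0⊕0⊕0 = 1
s8 (pos 8,9,10,11,12,13,14,15,24,25,26,27,28,29,30,31): 0⊕0⊕1⊕0⊕1⊕0⊕1⊕0⊕1⊕1⊕1⊕1⊕1⊕0⊕0⊕0 = 0
s16 (pos 16,17,18,19,20,21,22,23,24,25,26,27,28,29,30,31): 1⊕1⊕0⊕1⊕1⊕1⊕0⊕1⊕1⊕1⊕1⊕1⊕1⊕0⊕0⊕0 = 1
Syndrome s16…s1 = 10111 → error at position 23.
Flip position 23: 1100111001010101101110111111000 → 1100111001010101101110011111000

1100111001010101101110011111000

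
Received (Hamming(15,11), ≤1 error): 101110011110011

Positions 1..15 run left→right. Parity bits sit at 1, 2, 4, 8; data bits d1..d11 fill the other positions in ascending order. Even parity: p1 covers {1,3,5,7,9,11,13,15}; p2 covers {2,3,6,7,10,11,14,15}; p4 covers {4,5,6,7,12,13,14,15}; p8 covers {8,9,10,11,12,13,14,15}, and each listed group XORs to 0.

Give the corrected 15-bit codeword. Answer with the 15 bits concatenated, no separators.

111110011110011

s1 (pos 1,3,5,7,9,11,13,15): 1⊕1⊕1⊕0⊕1⊕1⊕0⊕1 = 0
s2 (pos 2,3,6,7,10,11,14,15): 0⊕1⊕0⊕0⊕1⊕1⊕1⊕1 = 1
s4 (pos 4,5,6,7,12,13,14,15): 1⊕1⊕0⊕0⊕0⊕0⊕1⊕1 = 0
s8 (pos 8,9,10,11,12,13,14,15): 1⊕1⊕1⊕1⊕0⊕0⊕1⊕1 = 0
Syndrome s8…s1 = 0010 → error at position 2.
Flip position 2: 101110011110011 → 111110011110011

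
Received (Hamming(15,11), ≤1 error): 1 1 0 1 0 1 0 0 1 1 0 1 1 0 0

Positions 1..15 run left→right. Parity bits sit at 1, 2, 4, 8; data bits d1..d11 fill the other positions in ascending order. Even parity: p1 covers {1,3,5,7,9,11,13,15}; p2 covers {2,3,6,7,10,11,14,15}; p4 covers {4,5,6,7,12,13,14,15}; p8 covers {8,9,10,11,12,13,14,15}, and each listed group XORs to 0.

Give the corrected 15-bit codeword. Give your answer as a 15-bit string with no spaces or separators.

s1 (pos 1,3,5,7,9,11,13,15): 1⊕0⊕0⊕0⊕1⊕0⊕1⊕0 = 1
s2 (pos 2,3,6,7,10,11,14,15): 1⊕0⊕1⊕0⊕1⊕0⊕0⊕0 = 1
s4 (pos 4,5,6,7,12,13,14,15): 1⊕0⊕1⊕0⊕1⊕1⊕0⊕0 = 0
s8 (pos 8,9,10,11,12,13,14,15): 0⊕1⊕1⊕0⊕1⊕1⊕0⊕0 = 0
Syndrome s8…s1 = 0011 → error at position 3.
Flip position 3: 110101001101100 → 111101001101100

111101001101100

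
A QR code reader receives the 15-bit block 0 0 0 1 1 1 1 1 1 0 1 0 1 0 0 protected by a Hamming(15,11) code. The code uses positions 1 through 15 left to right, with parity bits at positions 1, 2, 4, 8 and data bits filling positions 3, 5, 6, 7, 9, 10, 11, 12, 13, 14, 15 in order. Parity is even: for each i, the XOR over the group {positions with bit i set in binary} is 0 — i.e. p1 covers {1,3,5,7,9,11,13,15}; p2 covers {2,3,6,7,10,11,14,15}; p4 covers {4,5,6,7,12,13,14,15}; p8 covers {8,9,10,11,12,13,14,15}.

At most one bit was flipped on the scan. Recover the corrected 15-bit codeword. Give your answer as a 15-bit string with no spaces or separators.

000111011010100

s1 (pos 1,3,5,7,9,11,13,15): 0⊕0⊕1⊕1⊕1⊕1⊕1⊕0 = 1
s2 (pos 2,3,6,7,10,11,14,15): 0⊕0⊕1⊕1⊕0⊕1⊕0⊕0 = 1
s4 (pos 4,5,6,7,12,13,14,15): 1⊕1⊕1⊕1⊕0⊕1⊕0⊕0 = 1
s8 (pos 8,9,10,11,12,13,14,15): 1⊕1⊕0⊕1⊕0⊕1⊕0⊕0 = 0
Syndrome s8…s1 = 0111 → error at position 7.
Flip position 7: 000111111010100 → 000111011010100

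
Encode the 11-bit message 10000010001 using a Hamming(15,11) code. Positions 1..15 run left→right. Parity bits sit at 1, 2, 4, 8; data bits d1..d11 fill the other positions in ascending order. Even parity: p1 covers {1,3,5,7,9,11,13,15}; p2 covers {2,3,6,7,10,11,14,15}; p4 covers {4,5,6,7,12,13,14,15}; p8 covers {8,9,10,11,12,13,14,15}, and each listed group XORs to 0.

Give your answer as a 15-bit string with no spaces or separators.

Place data at non-parity positions: p1 p2 1 p4 0 0 0 p8 0 0 1 0 0 0 1
p1 (pos 1,3,5,7,9,11,13,15): XOR of data positions = 1⊕0⊕0⊕0⊕1⊕0⊕1 = 1
p2 (pos 2,3,6,7,10,11,14,15): XOR of data positions = 1⊕0⊕0⊕0⊕1⊕0⊕1 = 1
p4 (pos 4,5,6,7,12,13,14,15): XOR of data positions = 0⊕0⊕0⊕0⊕0⊕0⊕1 = 1
p8 (pos 8,9,10,11,12,13,14,15): XOR of data positions = 0⊕0⊕1⊕0⊕0⊕0⊕1 = 0
Codeword: 111100000010001

111100000010001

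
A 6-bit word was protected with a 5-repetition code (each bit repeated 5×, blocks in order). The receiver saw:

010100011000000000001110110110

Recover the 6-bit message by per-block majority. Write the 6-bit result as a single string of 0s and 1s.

Block 1 (01010): 2 ones → 0
Block 2 (00110): 2 ones → 0
Block 3 (00000): 0 ones → 0
Block 4 (00000): 0 ones → 0
Block 5 (11101): 4 ones → 1
Block 6 (10110): 3 ones → 1

000011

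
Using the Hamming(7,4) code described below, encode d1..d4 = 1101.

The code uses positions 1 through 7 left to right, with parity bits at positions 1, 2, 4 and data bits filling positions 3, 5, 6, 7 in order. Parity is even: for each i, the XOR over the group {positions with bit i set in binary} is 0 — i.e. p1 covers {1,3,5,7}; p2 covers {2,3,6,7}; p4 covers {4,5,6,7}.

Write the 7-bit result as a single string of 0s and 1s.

Place data at non-parity positions: p1 p2 1 p4 1 0 1
p1 (pos 1,3,5,7): XOR of data positions = 1⊕1⊕1 = 1
p2 (pos 2,3,6,7): XOR of data positions = 1⊕0⊕1 = 0
p4 (pos 4,5,6,7): XOR of data positions = 1⊕0⊕1 = 0
Codeword: 1010101

1010101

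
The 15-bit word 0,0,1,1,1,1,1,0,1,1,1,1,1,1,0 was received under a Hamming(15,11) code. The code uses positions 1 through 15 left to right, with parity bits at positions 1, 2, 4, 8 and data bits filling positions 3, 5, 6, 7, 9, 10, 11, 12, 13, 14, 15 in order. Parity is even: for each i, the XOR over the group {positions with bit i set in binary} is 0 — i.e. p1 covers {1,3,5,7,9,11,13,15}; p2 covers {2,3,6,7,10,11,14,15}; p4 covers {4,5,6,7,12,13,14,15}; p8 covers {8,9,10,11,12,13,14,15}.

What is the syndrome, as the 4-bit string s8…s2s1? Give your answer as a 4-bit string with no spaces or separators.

s1 (pos 1,3,5,7,9,11,13,15): 0⊕1⊕1⊕1⊕1⊕1⊕1⊕0 = 0
s2 (pos 2,3,6,7,10,11,14,15): 0⊕1⊕1⊕1⊕1⊕1⊕1⊕0 = 0
s4 (pos 4,5,6,7,12,13,14,15): 1⊕1⊕1⊕1⊕1⊕1⊕1⊕0 = 1
s8 (pos 8,9,10,11,12,13,14,15): 0⊕1⊕1⊕1⊕1⊕1⊕1⊕0 = 0
Syndrome s8…s1 = 0100 → error at position 4.

0100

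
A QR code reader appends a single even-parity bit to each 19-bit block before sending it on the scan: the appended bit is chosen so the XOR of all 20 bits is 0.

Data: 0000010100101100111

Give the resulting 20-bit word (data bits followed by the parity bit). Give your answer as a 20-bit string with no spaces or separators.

XOR of the 19 data bits: 0⊕0⊕0⊕0⊕0⊕1⊕0⊕1⊕0⊕0⊕1⊕0⊕1⊕1⊕0⊕0⊕1⊕1⊕1 = 0
Parity bit = 0 (so all 20 bits XOR to 0).

00000101001011001110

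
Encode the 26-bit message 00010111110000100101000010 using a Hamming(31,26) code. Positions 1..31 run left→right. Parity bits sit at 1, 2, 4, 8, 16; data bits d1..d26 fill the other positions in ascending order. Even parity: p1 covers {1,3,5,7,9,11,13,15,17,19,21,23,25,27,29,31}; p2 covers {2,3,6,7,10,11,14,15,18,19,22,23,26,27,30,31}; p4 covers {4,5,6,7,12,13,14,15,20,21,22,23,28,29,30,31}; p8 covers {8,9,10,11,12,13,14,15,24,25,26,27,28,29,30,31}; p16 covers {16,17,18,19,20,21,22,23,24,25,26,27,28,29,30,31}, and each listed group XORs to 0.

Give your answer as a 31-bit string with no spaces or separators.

1001001101111100000100101000010

Place data at non-parity positions: p1 p2 0 p4 0 0 1 p8 0 1 1 1 1 1 0 p16 0 0 0 1 0 0 1 0 1 0 0 0 0 1 0
p1 (pos 1,3,5,7,9,11,13,15,17,19,21,23,25,27,29,31): XOR of data positions = 0⊕0⊕1⊕0⊕1⊕1⊕0⊕0⊕0⊕0⊕1⊕1⊕0⊕0⊕0 = 1
p2 (pos 2,3,6,7,10,11,14,15,18,19,22,23,26,27,30,31): XOR of data positions = 0⊕0⊕1⊕1⊕1⊕1⊕0⊕0⊕0⊕0⊕1⊕0⊕0⊕1⊕0 = 0
p4 (pos 4,5,6,7,12,13,14,15,20,21,22,23,28,29,30,31): XOR of data positions = 0⊕0⊕1⊕1⊕1⊕1⊕0⊕1⊕0⊕0⊕1⊕0⊕0⊕1⊕0 = 1
p8 (pos 8,9,10,11,12,13,14,15,24,25,26,27,28,29,30,31): XOR of data positions = 0⊕1⊕1⊕1⊕1⊕1⊕0⊕0⊕1⊕0⊕0⊕0⊕0⊕1⊕0 = 1
p16 (pos 16,17,18,19,20,21,22,23,24,25,26,27,28,29,30,31): XOR of data positions = 0⊕0⊕0⊕1⊕0⊕0⊕1⊕0⊕1⊕0⊕0⊕0⊕0⊕1⊕0 = 0
Codeword: 1001001101111100000100101000010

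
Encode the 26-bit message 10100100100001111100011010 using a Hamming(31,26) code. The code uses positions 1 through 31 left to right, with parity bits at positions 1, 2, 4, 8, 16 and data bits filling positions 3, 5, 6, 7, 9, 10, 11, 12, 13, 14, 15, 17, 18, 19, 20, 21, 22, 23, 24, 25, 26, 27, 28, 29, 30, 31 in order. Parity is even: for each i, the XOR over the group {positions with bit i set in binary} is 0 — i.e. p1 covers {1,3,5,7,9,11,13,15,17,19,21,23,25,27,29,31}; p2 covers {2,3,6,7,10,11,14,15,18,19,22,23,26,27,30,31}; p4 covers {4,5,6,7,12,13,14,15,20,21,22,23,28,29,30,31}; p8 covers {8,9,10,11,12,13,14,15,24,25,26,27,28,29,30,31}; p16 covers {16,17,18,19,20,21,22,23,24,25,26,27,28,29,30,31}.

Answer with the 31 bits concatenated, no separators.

0010010101001000001111100011010

Place data at non-parity positions: p1 p2 1 p4 0 1 0 p8 0 1 0 0 1 0 0 p16 0 0 1 1 1 1 1 0 0 0 1 1 0 1 0
p1 (pos 1,3,5,7,9,11,13,15,17,19,21,23,25,27,29,31): XOR of data positions = 1⊕0⊕0⊕0⊕0⊕1⊕0⊕0⊕1⊕1⊕1⊕0⊕1⊕0⊕0 = 0
p2 (pos 2,3,6,7,10,11,14,15,18,19,22,23,26,27,30,31): XOR of data positions = 1⊕1⊕0⊕1⊕0⊕0⊕0⊕0⊕1⊕1⊕1⊕0⊕1⊕1⊕0 = 0
p4 (pos 4,5,6,7,12,13,14,15,20,21,22,23,28,29,30,31): XOR of data positions = 0⊕1⊕0⊕0⊕1⊕0⊕0⊕1⊕1⊕1⊕1⊕1⊕0⊕1⊕0 = 0
p8 (pos 8,9,10,11,12,13,14,15,24,25,26,27,28,29,30,31): XOR of data positions = 0⊕1⊕0⊕0⊕1⊕0⊕0⊕0⊕0⊕0⊕1⊕1⊕0⊕1⊕0 = 1
p16 (pos 16,17,18,19,20,21,22,23,24,25,26,27,28,29,30,31): XOR of data positions = 0⊕0⊕1⊕1⊕1⊕1⊕1⊕0⊕0⊕0⊕1⊕1⊕0⊕1⊕0 = 0
Codeword: 0010010101001000001111100011010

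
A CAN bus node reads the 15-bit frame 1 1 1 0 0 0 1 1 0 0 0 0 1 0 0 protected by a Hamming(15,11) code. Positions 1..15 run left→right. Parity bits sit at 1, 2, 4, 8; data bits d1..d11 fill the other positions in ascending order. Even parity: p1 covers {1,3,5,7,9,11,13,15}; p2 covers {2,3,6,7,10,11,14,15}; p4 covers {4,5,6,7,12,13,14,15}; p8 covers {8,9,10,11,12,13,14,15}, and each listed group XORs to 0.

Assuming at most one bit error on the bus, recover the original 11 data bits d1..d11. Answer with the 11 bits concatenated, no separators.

s1 (pos 1,3,5,7,9,11,13,15): 1⊕1⊕0⊕1⊕0⊕0⊕1⊕0 = 0
s2 (pos 2,3,6,7,10,11,14,15): 1⊕1⊕0⊕1⊕0⊕0⊕0⊕0 = 1
s4 (pos 4,5,6,7,12,13,14,15): 0⊕0⊕0⊕1⊕0⊕1⊕0⊕0 = 0
s8 (pos 8,9,10,11,12,13,14,15): 1⊕0⊕0⊕0⊕0⊕1⊕0⊕0 = 0
Syndrome s8…s1 = 0010 → error at position 2.
Flip position 2: 111000110000100 → 101000110000100
Read data bits from positions 3,5,6,7,9,10,11,12,13,14,15: 10010000100

10010000100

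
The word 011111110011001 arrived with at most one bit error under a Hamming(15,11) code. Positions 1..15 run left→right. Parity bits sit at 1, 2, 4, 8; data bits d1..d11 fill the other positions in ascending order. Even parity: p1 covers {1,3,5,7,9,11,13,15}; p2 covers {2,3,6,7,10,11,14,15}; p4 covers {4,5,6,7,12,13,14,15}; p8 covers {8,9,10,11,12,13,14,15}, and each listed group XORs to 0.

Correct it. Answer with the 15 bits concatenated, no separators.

s1 (pos 1,3,5,7,9,11,13,15): 0⊕1⊕1⊕1⊕0⊕1⊕0⊕1 = 1
s2 (pos 2,3,6,7,10,11,14,15): 1⊕1⊕1⊕1⊕0⊕1⊕0⊕1 = 0
s4 (pos 4,5,6,7,12,13,14,15): 1⊕1⊕1⊕1⊕1⊕0⊕0⊕1 = 0
s8 (pos 8,9,10,11,12,13,14,15): 1⊕0⊕0⊕1⊕1⊕0⊕0⊕1 = 0
Syndrome s8…s1 = 0001 → error at position 1.
Flip position 1: 011111110011001 → 111111110011001

111111110011001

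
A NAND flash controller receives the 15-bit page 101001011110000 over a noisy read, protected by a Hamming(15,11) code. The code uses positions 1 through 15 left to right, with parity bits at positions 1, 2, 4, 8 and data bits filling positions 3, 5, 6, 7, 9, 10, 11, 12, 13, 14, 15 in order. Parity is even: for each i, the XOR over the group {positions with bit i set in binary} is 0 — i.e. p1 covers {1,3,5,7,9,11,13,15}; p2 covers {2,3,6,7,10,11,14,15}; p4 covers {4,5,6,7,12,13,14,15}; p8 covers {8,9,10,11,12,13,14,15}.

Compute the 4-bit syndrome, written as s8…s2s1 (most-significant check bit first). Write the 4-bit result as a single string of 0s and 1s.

0100

s1 (pos 1,3,5,7,9,11,13,15): 1⊕1⊕0⊕0⊕1⊕1⊕0⊕0 = 0
s2 (pos 2,3,6,7,10,11,14,15): 0⊕1⊕1⊕0⊕1⊕1⊕0⊕0 = 0
s4 (pos 4,5,6,7,12,13,14,15): 0⊕0⊕1⊕0⊕0⊕0⊕0⊕0 = 1
s8 (pos 8,9,10,11,12,13,14,15): 1⊕1⊕1⊕1⊕0⊕0⊕0⊕0 = 0
Syndrome s8…s1 = 0100 → error at position 4.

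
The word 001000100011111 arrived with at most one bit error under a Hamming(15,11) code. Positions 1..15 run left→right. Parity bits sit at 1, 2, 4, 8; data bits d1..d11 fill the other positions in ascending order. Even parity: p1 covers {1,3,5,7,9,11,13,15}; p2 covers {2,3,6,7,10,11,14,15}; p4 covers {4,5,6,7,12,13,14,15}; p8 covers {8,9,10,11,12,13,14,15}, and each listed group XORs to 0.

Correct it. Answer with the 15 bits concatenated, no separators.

s1 (pos 1,3,5,7,9,11,13,15): 0⊕1⊕0⊕1⊕0⊕1⊕1⊕1 = 1
s2 (pos 2,3,6,7,10,11,14,15): 0⊕1⊕0⊕1⊕0⊕1⊕1⊕1 = 1
s4 (pos 4,5,6,7,12,13,14,15): 0⊕0⊕0⊕1⊕1⊕1⊕1⊕1 = 1
s8 (pos 8,9,10,11,12,13,14,15): 0⊕0⊕0⊕1⊕1⊕1⊕1⊕1 = 1
Syndrome s8…s1 = 1111 → error at position 15.
Flip position 15: 001000100011111 → 001000100011110

001000100011110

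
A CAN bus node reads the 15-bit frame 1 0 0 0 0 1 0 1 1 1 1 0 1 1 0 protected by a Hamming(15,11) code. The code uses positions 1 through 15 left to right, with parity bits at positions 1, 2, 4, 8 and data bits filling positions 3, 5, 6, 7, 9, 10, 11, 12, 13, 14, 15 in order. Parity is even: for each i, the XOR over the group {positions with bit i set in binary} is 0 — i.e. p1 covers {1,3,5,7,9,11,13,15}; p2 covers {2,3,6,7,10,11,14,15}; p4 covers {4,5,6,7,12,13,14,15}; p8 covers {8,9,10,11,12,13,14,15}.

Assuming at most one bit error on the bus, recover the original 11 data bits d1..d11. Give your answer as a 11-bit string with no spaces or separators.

s1 (pos 1,3,5,7,9,11,13,15): 1⊕0⊕0⊕0⊕1⊕1⊕1⊕0 = 0
s2 (pos 2,3,6,7,10,11,14,15): 0⊕0⊕1⊕0⊕1⊕1⊕1⊕0 = 0
s4 (pos 4,5,6,7,12,13,14,15): 0⊕0⊕1⊕0⊕0⊕1⊕1⊕0 = 1
s8 (pos 8,9,10,11,12,13,14,15): 1⊕1⊕1⊕1⊕0⊕1⊕1⊕0 = 0
Syndrome s8…s1 = 0100 → error at position 4.
Flip position 4: 100001011110110 → 100101011110110
Read data bits from positions 3,5,6,7,9,10,11,12,13,14,15: 00101110110

00101110110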